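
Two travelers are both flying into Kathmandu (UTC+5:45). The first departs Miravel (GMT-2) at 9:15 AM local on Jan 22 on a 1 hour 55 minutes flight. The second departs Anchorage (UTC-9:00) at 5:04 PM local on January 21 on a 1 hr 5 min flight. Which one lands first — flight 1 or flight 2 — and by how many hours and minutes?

the second, by 10 hours 1 minute

Flight 1 in UTC: 9:15 AM + 2:00 = 11:15 AM on Jan 22.
+1 hour 55 minutes → arrive 1:10 PM UTC on Jan 22.
Flight 2 in UTC: 5:04 PM + 9:00 = 2:04 AM on Jan 22.
+1 hour 5 minutes → arrive 3:09 AM UTC on Jan 22.
Flight 2 lands earlier by 10 hours 1 minute.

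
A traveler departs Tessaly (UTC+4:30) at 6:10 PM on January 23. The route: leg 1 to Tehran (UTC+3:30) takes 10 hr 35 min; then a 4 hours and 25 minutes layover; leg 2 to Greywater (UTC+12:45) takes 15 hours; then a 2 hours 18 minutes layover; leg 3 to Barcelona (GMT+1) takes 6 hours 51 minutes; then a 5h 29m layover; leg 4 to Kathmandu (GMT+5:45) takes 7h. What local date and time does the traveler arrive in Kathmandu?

11:03 PM on January 25

Convert departure to UTC: 6:10 PM − 4:30 = 1:40 PM UTC on Jan 23.
Add 10 hours and 35 minutes leg 1 → 12:15 AM UTC (Jan 24).
Add 4 hours and 25 minutes layover in Tehran → 4:40 AM UTC.
Add 15 hours leg 2 → 7:40 PM UTC.
Add 2 hours and 18 minutes layover in Greywater → 9:58 PM UTC.
Add 6 hours 51 minutes leg 3 → 4:49 AM UTC (Jan 25).
Add 5 hours and 29 minutes layover in Barcelona → 10:18 AM UTC.
Add 7 hours leg 4 → 5:18 PM UTC.
Kathmandu is UTC+5:45, so local arrival = 5:18 PM + 5:45 = 11:03 PM on Jan 25.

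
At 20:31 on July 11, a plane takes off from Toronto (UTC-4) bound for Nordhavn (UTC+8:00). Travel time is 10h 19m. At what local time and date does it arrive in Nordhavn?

18:50 on July 12

Convert departure to UTC: 20:31 + 4:00 = 00:31 UTC on Jul 12.
Add 10 hours and 19 minutes travel time → 10:50 UTC.
Nordhavn is UTC+8:00, so local arrival = 10:50 + 8:00 = 18:50 on Jul 12.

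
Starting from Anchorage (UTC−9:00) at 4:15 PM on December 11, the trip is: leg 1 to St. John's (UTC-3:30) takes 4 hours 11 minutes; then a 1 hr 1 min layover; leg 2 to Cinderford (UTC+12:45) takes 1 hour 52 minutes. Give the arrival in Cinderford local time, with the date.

Convert departure to UTC: 4:15 PM + 9:00 = 1:15 AM UTC on Dec 12.
Add 4 hours 11 minutes leg 1 → 5:26 AM UTC.
Add 1 hour and 1 minute layover in St. John's → 6:27 AM UTC.
Add 1 hour and 52 minutes leg 2 → 8:19 AM UTC.
Cinderford is UTC+12:45, so local arrival = 8:19 AM + 12:45 = 9:04 PM on Dec 12.

9:04 PM on Dec 12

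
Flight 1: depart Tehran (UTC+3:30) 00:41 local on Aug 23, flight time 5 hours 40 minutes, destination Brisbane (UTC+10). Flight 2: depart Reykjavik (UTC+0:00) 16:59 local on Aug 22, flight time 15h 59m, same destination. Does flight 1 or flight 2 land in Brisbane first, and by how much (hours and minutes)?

the first, by 6 hours 7 minutes

Flight 1 in UTC: 00:41 − 3:30 = 21:11 on Aug 22.
+5 hours 40 minutes → arrive 02:51 UTC on Aug 23.
Flight 2 departs at 16:59 UTC (Aug 22).
+15 hours 59 minutes → arrive 08:58 UTC on Aug 23.
Flight 1 lands earlier by 6 hours 7 minutes.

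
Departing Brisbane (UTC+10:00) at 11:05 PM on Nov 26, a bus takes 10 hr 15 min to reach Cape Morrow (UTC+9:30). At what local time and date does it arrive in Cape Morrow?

Cape Morrow is 0:30 behind Brisbane.
After 10 hours and 15 minutes it is 9:20 AM (Nov 27) in Brisbane.
Shift by the zone difference: 9:20 AM − 0:30 = 8:50 AM on Nov 27 in Cape Morrow.

8:50 AM on November 27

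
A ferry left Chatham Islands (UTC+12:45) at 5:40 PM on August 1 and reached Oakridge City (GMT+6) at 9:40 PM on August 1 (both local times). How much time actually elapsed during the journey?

Departure in UTC: 5:40 PM − 12:45 = 4:55 AM on Aug 1.
Arrival in UTC: 9:40 PM − 6:00 = 3:40 PM on Aug 1.
Elapsed = 3:40 PM − 4:55 AM = 10 hours 45 minutes.

10 hours 45 minutes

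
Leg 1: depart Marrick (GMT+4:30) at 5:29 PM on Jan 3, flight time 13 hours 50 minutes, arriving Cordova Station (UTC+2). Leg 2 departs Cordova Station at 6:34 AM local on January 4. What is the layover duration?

1 hour 45 minutes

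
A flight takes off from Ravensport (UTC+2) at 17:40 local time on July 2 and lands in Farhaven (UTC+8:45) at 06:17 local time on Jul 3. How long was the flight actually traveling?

Departure in UTC: 17:40 − 2:00 = 15:40 on Jul 2.
Arrival in UTC: 06:17 − 8:45 = 21:32 on Jul 2.
Elapsed = 21:32 − 15:40 = 5 hours 52 minutes.

5 hours 52 minutes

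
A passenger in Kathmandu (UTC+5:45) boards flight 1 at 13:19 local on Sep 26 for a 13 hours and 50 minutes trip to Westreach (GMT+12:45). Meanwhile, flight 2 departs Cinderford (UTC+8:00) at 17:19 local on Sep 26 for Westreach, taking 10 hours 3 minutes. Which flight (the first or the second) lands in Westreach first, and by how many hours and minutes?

Flight 1 in UTC: 13:19 − 5:45 = 07:34 on Sep 26.
+13 hours 50 minutes → arrive 21:24 UTC on Sep 26.
Flight 2 in UTC: 17:19 − 8:00 = 09:19 on Sep 26.
+10 hours 3 minutes → arrive 19:22 UTC on Sep 26.
Flight 2 lands earlier by 2 hours 2 minutes.

the second, by 2 hours 2 minutes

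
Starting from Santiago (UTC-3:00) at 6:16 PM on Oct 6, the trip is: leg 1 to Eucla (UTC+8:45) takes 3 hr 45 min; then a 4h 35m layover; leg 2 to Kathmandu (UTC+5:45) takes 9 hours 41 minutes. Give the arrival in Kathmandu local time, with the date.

Convert departure to UTC: 6:16 PM + 3:00 = 9:16 PM UTC on Oct 6.
Add 3 hours 45 minutes leg 1 → 1:01 AM UTC (Oct 7).
Add 4 hours and 35 minutes layover in Eucla → 5:36 AM UTC.
Add 9 hours 41 minutes leg 2 → 3:17 PM UTC.
Kathmandu is UTC+5:45, so local arrival = 3:17 PM + 5:45 = 9:02 PM on Oct 7.

9:02 PM on Oct 7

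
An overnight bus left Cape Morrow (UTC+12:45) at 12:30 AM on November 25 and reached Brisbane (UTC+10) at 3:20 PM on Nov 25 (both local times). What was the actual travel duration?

Departure in UTC: 12:30 AM − 12:45 = 11:45 AM on Nov 24.
Arrival in UTC: 3:20 PM − 10:00 = 5:20 AM on Nov 25.
Elapsed = 5:20 AM − 11:45 AM (+1 day) = 17 hours 35 minutes.

17 hours 35 minutes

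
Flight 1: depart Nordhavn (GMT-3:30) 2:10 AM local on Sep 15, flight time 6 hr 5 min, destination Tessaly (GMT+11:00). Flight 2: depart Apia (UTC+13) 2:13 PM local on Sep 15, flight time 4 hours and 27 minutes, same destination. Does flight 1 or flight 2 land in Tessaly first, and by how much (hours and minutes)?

Flight 1 in UTC: 2:10 AM + 3:30 = 5:40 AM on Sep 15.
+6 hours 5 minutes → arrive 11:45 AM UTC on Sep 15.
Flight 2 in UTC: 2:13 PM − 13:00 = 1:13 AM on Sep 15.
+4 hours and 27 minutes → arrive 5:40 AM UTC on Sep 15.
Flight 2 lands earlier by 6 hours 5 minutes.

the second, by 6 hours 5 minutes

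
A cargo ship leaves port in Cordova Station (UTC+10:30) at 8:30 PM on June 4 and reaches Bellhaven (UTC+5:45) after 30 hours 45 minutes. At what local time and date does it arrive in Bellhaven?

Bellhaven is 4:45 behind Cordova Station.
After 30 hours 45 minutes it is 3:15 AM (Jun 6) in Cordova Station.
Shift by the zone difference: 3:15 AM − 4:45 = 10:30 PM on Jun 5 in Bellhaven.

10:30 PM on Jun 5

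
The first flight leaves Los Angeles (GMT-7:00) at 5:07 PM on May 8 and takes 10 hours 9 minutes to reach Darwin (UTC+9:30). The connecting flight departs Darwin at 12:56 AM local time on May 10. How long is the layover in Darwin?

5 hours 10 minutes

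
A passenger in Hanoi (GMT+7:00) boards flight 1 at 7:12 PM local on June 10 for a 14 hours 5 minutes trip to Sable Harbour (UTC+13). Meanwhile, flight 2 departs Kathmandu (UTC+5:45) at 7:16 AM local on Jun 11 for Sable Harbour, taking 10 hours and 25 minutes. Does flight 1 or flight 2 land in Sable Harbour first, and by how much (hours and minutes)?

the first, by 9 hours 39 minutes

Flight 1 in UTC: 7:12 PM − 7:00 = 12:12 PM on Jun 10.
+14 hours 5 minutes → arrive 2:17 AM UTC on Jun 11.
Flight 2 in UTC: 7:16 AM − 5:45 = 1:31 AM on Jun 11.
+10 hours 25 minutes → arrive 11:56 AM UTC on Jun 11.
Flight 1 lands earlier by 9 hours 39 minutes.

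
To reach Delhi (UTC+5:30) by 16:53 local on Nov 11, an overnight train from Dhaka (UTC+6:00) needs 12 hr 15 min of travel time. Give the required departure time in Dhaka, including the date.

Target arrival in UTC: 16:53 − 5:30 = 11:23 on Nov 11.
Subtract 12 hours 15 minutes → departure 23:08 UTC on Nov 10.
Dhaka is UTC+6:00: 23:08 + 6:00 = 05:08 on Nov 11.

05:08 on November 11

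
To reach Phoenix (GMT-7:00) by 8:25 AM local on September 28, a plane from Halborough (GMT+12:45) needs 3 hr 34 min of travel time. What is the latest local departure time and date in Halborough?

Target arrival in UTC: 8:25 AM + 7:00 = 3:25 PM on Sep 28.
Subtract 3 hours 34 minutes → departure 11:51 AM UTC on Sep 28.
Halborough is UTC+12:45: 11:51 AM + 12:45 = 12:36 AM on Sep 29.

12:36 AM on Sep 29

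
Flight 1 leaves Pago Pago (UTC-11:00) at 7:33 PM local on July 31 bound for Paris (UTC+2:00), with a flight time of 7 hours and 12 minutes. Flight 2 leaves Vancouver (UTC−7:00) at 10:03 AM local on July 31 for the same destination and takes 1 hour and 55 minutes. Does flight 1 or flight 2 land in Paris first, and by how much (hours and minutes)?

Flight 1 in UTC: 7:33 PM + 11:00 = 6:33 AM on Aug 1.
+7 hours 12 minutes → arrive 1:45 PM UTC on Aug 1.
Flight 2 in UTC: 10:03 AM + 7:00 = 5:03 PM on Jul 31.
+1 hour and 55 minutes → arrive 6:58 PM UTC on Jul 31.
Flight 2 lands earlier by 18 hours 47 minutes.

the second, by 18 hours 47 minutes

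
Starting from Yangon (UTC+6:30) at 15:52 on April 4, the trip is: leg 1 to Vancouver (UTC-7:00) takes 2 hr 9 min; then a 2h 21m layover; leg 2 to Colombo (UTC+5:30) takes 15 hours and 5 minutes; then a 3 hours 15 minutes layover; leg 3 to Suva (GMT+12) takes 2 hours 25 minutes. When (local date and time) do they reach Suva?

22:37 on April 5

Convert departure to UTC: 15:52 − 6:30 = 09:22 UTC on Apr 4.
Add 2 hours 9 minutes leg 1 → 11:31 UTC.
Add 2 hours and 21 minutes layover in Vancouver → 13:52 UTC.
Add 15 hours and 5 minutes leg 2 → 04:57 UTC (Apr 5).
Add 3 hours and 15 minutes layover in Colombo → 08:12 UTC.
Add 2 hours 25 minutes leg 3 → 10:37 UTC.
Suva is UTC+12:00, so local arrival = 10:37 + 12:00 = 22:37 on Apr 5.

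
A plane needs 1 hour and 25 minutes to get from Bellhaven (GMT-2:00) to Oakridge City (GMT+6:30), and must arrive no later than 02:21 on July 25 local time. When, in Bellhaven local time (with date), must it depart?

Target arrival in UTC: 02:21 − 6:30 = 19:51 on Jul 24.
Subtract 1 hour and 25 minutes → departure 18:26 UTC on Jul 24.
Bellhaven is UTC−2:00: 18:26 − 2:00 = 16:26 on Jul 24.

16:26 on July 24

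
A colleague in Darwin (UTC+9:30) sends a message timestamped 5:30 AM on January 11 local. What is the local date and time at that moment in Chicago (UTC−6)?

2:00 PM on Jan 10

In UTC: 5:30 AM − 9:30 = 8:00 PM on Jan 10.
Chicago is UTC−6:00: 8:00 PM − 6:00 = 2:00 PM on Jan 10.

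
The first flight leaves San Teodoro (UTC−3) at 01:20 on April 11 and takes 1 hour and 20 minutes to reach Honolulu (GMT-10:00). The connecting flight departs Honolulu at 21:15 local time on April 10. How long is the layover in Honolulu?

Convert departure to UTC: 01:20 + 3:00 = 04:20 UTC on Apr 11.
Add 1 hour 20 minutes flight time → 05:40 UTC.
Honolulu is UTC−10:00, so local arrival = 05:40 − 10:00 = 19:40 on Apr 10.
Layover = 21:15 − 19:40 = 1 hour 35 minutes.

1 hour 35 minutes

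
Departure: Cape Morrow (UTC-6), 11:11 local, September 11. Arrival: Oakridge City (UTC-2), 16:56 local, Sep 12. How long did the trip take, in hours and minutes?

25 hours 45 minutes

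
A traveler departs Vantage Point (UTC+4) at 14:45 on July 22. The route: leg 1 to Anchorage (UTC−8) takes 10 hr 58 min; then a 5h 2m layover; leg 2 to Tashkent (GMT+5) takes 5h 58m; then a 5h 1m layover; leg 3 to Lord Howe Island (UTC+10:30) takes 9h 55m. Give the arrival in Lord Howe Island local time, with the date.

10:09 on July 24

Convert departure to UTC: 14:45 − 4:00 = 10:45 UTC on Jul 22.
Add 10 hours and 58 minutes leg 1 → 21:43 UTC.
Add 5 hours and 2 minutes layover in Anchorage → 02:45 UTC (Jul 23).
Add 5 hours 58 minutes leg 2 → 08:43 UTC.
Add 5 hours 1 minute layover in Tashkent → 13:44 UTC.
Add 9 hours and 55 minutes leg 3 → 23:39 UTC.
Lord Howe Island is UTC+10:30, so local arrival = 23:39 + 10:30 = 10:09 on Jul 24.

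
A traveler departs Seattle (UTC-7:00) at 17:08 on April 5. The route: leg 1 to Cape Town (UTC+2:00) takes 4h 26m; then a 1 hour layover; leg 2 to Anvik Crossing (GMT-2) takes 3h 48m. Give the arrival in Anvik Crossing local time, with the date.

07:22 on April 6

Convert departure to UTC: 17:08 + 7:00 = 00:08 UTC on Apr 6.
Add 4 hours 26 minutes leg 1 → 04:34 UTC.
Add 1 hour layover in Cape Town → 05:34 UTC.
Add 3 hours and 48 minutes leg 2 → 09:22 UTC.
Anvik Crossing is UTC−2:00, so local arrival = 09:22 − 2:00 = 07:22 on Apr 6.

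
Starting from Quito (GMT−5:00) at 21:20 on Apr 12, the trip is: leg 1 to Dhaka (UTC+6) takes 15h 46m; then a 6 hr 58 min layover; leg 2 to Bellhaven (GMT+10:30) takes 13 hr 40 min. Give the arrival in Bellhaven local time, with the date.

01:14 on Apr 15

Convert departure to UTC: 21:20 + 5:00 = 02:20 UTC on Apr 13.
Add 15 hours and 46 minutes leg 1 → 18:06 UTC.
Add 6 hours 58 minutes layover in Dhaka → 01:04 UTC (Apr 14).
Add 13 hours 40 minutes leg 2 → 14:44 UTC.
Bellhaven is UTC+10:30, so local arrival = 14:44 + 10:30 = 01:14 on Apr 15.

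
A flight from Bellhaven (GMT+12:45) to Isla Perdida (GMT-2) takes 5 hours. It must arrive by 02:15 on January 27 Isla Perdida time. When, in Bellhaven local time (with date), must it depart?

12:00 on January 27

Target arrival in UTC: 02:15 + 2:00 = 04:15 on Jan 27.
Subtract 5 hours → departure 23:15 UTC on Jan 26.
Bellhaven is UTC+12:45: 23:15 + 12:45 = 12:00 on Jan 27.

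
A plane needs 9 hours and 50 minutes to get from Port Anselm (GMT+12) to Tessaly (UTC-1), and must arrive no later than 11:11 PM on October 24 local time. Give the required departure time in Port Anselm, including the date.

2:21 AM on October 25

Target arrival in UTC: 11:11 PM + 1:00 = 12:11 AM on Oct 25.
Subtract 9 hours 50 minutes → departure 2:21 PM UTC on Oct 24.
Port Anselm is UTC+12:00: 2:21 PM + 12:00 = 2:21 AM on Oct 25.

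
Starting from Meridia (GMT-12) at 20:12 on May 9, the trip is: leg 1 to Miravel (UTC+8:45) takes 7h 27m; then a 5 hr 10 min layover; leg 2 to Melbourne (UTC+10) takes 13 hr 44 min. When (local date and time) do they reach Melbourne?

20:33 on May 11

Convert departure to UTC: 20:12 + 12:00 = 08:12 UTC on May 10.
Add 7 hours and 27 minutes leg 1 → 15:39 UTC.
Add 5 hours 10 minutes layover in Miravel → 20:49 UTC.
Add 13 hours and 44 minutes leg 2 → 10:33 UTC (May 11).
Melbourne is UTC+10:00, so local arrival = 10:33 + 10:00 = 20:33 on May 11.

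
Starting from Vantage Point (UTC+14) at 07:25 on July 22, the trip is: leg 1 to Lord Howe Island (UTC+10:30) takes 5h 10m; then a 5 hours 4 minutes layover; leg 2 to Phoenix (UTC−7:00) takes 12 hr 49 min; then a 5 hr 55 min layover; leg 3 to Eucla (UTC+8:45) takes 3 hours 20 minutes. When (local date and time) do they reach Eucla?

Convert departure to UTC: 07:25 − 14:00 = 17:25 UTC on Jul 21.
Add 5 hours and 10 minutes leg 1 → 22:35 UTC.
Add 5 hours and 4 minutes layover in Lord Howe Island → 03:39 UTC (Jul 22).
Add 12 hours 49 minutes leg 2 → 16:28 UTC.
Add 5 hours 55 minutes layover in Phoenix → 22:23 UTC.
Add 3 hours and 20 minutes leg 3 → 01:43 UTC (Jul 23).
Eucla is UTC+8:45, so local arrival = 01:43 + 8:45 = 10:28 on Jul 23.

10:28 on Jul 23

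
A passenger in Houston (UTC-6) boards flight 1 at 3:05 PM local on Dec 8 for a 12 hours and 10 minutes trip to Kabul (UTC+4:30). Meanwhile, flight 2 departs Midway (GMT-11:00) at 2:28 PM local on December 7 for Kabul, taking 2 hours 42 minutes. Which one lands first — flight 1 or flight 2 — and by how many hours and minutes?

Flight 1 in UTC: 3:05 PM + 6:00 = 9:05 PM on Dec 8.
+12 hours 10 minutes → arrive 9:15 AM UTC on Dec 9.
Flight 2 in UTC: 2:28 PM + 11:00 = 1:28 AM on Dec 8.
+2 hours 42 minutes → arrive 4:10 AM UTC on Dec 8.
Flight 2 lands earlier by 29 hours 5 minutes.

the second, by 29 hours 5 minutes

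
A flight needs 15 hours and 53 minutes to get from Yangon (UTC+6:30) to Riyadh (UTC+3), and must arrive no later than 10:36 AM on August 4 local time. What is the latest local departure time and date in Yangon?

10:13 PM on August 3

Target arrival in UTC: 10:36 AM − 3:00 = 7:36 AM on Aug 4.
Subtract 15 hours 53 minutes → departure 3:43 PM UTC on Aug 3.
Yangon is UTC+6:30: 3:43 PM + 6:30 = 10:13 PM on Aug 3.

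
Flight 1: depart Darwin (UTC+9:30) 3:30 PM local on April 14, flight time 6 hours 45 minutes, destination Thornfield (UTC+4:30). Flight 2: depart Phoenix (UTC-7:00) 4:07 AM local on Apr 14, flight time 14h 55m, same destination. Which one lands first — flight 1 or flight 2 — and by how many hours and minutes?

Flight 1 in UTC: 3:30 PM − 9:30 = 6:00 AM on Apr 14.
+6 hours and 45 minutes → arrive 12:45 PM UTC on Apr 14.
Flight 2 in UTC: 4:07 AM + 7:00 = 11:07 AM on Apr 14.
+14 hours 55 minutes → arrive 2:02 AM UTC on Apr 15.
Flight 1 lands earlier by 13 hours 17 minutes.

the first, by 13 hours 17 minutes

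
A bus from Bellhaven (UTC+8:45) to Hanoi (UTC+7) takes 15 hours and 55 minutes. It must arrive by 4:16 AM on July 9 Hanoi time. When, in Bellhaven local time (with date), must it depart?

2:06 PM on Jul 8

Target arrival in UTC: 4:16 AM − 7:00 = 9:16 PM on Jul 8.
Subtract 15 hours and 55 minutes → departure 5:21 AM UTC on Jul 8.
Bellhaven is UTC+8:45: 5:21 AM + 8:45 = 2:06 PM on Jul 8.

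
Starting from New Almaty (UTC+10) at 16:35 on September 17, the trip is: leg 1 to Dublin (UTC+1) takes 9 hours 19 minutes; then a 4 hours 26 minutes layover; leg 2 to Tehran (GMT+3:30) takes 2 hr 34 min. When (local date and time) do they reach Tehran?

02:24 on September 18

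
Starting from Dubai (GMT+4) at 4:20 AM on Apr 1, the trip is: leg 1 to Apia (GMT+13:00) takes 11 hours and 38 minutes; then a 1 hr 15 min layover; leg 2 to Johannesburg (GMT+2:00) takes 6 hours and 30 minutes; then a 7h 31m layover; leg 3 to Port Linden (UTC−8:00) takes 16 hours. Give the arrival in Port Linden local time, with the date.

Convert departure to UTC: 4:20 AM − 4:00 = 12:20 AM UTC on Apr 1.
Add 11 hours and 38 minutes leg 1 → 11:58 AM UTC.
Add 1 hour 15 minutes layover in Apia → 1:13 PM UTC.
Add 6 hours 30 minutes leg 2 → 7:43 PM UTC.
Add 7 hours and 31 minutes layover in Johannesburg → 3:14 AM UTC (Apr 2).
Add 16 hours leg 3 → 7:14 PM UTC.
Port Linden is UTC−8:00, so local arrival = 7:14 PM − 8:00 = 11:14 AM on Apr 2.

11:14 AM on Apr 2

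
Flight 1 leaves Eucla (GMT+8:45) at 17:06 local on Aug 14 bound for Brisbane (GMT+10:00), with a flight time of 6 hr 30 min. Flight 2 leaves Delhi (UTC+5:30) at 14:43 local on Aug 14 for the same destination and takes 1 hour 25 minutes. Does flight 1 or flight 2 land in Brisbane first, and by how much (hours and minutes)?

the second, by 4 hours 13 minutes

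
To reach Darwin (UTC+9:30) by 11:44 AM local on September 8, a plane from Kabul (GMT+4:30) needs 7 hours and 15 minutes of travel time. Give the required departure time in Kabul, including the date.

11:29 PM on September 7

Target arrival in UTC: 11:44 AM − 9:30 = 2:14 AM on Sep 8.
Subtract 7 hours and 15 minutes → departure 6:59 PM UTC on Sep 7.
Kabul is UTC+4:30: 6:59 PM + 4:30 = 11:29 PM on Sep 7.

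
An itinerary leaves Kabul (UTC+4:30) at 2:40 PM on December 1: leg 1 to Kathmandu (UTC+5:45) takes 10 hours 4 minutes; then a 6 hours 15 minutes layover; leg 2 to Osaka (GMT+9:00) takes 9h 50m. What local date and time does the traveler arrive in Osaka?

Convert departure to UTC: 2:40 PM − 4:30 = 10:10 AM UTC on Dec 1.
Add 10 hours and 4 minutes leg 1 → 8:14 PM UTC.
Add 6 hours 15 minutes layover in Kathmandu → 2:29 AM UTC (Dec 2).
Add 9 hours 50 minutes leg 2 → 12:19 PM UTC.
Osaka is UTC+9:00, so local arrival = 12:19 PM + 9:00 = 9:19 PM on Dec 2.

9:19 PM on December 2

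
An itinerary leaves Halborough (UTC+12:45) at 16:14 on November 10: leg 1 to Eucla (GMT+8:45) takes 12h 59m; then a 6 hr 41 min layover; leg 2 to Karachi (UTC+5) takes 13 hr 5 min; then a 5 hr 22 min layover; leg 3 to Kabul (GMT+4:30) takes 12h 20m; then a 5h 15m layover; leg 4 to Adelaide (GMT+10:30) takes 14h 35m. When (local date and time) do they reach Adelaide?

Convert departure to UTC: 16:14 − 12:45 = 03:29 UTC on Nov 10.
Add 12 hours 59 minutes leg 1 → 16:28 UTC.
Add 6 hours and 41 minutes layover in Eucla → 23:09 UTC.
Add 13 hours 5 minutes leg 2 → 12:14 UTC (Nov 11).
Add 5 hours and 22 minutes layover in Karachi → 17:36 UTC.
Add 12 hours and 20 minutes leg 3 → 05:56 UTC (Nov 12).
Add 5 hours 15 minutes layover in Kabul → 11:11 UTC.
Add 14 hours and 35 minutes leg 4 → 01:46 UTC (Nov 13).
Adelaide is UTC+10:30, so local arrival = 01:46 + 10:30 = 12:16 on Nov 13.

12:16 on Nov 13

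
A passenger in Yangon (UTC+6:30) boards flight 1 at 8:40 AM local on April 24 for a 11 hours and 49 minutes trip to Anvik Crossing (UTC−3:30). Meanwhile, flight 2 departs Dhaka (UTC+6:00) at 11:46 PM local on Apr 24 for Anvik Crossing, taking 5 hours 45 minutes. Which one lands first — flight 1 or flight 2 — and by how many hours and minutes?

the first, by 9 hours 32 minutes

Flight 1 in UTC: 8:40 AM − 6:30 = 2:10 AM on Apr 24.
+11 hours 49 minutes → arrive 1:59 PM UTC on Apr 24.
Flight 2 in UTC: 11:46 PM − 6:00 = 5:46 PM on Apr 24.
+5 hours 45 minutes → arrive 11:31 PM UTC on Apr 24.
Flight 1 lands earlier by 9 hours 32 minutes.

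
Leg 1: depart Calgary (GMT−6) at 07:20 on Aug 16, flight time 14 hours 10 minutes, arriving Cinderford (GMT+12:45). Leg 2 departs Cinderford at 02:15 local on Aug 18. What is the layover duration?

Convert departure to UTC: 07:20 + 6:00 = 13:20 UTC on Aug 16.
Add 14 hours and 10 minutes flight time → 03:30 UTC (Aug 17).
Cinderford is UTC+12:45, so local arrival = 03:30 + 12:45 = 16:15 on Aug 17.
Layover = 02:15 − 16:15 (+1 day) = 10 hours.

10 hours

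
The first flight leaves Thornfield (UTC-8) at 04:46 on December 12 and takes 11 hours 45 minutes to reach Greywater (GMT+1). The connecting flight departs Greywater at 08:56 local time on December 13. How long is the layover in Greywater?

Convert departure to UTC: 04:46 + 8:00 = 12:46 UTC on Dec 12.
Add 11 hours 45 minutes flight time → 00:31 UTC (Dec 13).
Greywater is UTC+1:00, so local arrival = 00:31 + 1:00 = 01:31 on Dec 13.
Layover = 08:56 − 01:31 = 7 hours 25 minutes.

7 hours 25 minutes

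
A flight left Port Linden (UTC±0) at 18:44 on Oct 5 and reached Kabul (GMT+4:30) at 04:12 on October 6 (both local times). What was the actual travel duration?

4 hours 58 minutes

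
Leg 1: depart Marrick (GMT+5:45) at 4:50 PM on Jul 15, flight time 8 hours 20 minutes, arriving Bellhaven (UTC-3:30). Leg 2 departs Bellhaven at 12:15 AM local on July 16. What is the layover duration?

8 hours 20 minutes

Convert departure to UTC: 4:50 PM − 5:45 = 11:05 AM UTC on Jul 15.
Add 8 hours 20 minutes flight time → 7:25 PM UTC.
Bellhaven is UTC−3:30, so local arrival = 7:25 PM − 3:30 = 3:55 PM on Jul 15.
Layover = 12:15 AM − 3:55 PM (+1 day) = 8 hours 20 minutes.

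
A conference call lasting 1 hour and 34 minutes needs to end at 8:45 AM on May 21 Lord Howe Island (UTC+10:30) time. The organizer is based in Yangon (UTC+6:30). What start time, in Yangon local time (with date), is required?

3:11 AM on May 21

Target end time in UTC: 8:45 AM − 10:30 = 10:15 PM on May 20.
Subtract 1 hour and 34 minutes → start 8:41 PM UTC on May 20.
Yangon is UTC+6:30: 8:41 PM + 6:30 = 3:11 AM on May 21.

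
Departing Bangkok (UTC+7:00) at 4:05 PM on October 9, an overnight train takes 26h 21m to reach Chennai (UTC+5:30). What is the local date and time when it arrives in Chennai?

4:56 PM on October 10

Convert departure to UTC: 4:05 PM − 7:00 = 9:05 AM UTC on Oct 9.
Add 26 hours and 21 minutes travel time → 11:26 AM UTC (Oct 10).
Chennai is UTC+5:30, so local arrival = 11:26 AM + 5:30 = 4:56 PM on Oct 10.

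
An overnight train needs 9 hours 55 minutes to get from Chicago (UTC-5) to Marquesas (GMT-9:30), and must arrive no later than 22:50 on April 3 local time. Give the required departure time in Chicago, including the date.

17:25 on April 3

Target arrival in UTC: 22:50 + 9:30 = 08:20 on Apr 4.
Subtract 9 hours 55 minutes → departure 22:25 UTC on Apr 3.
Chicago is UTC−5:00: 22:25 − 5:00 = 17:25 on Apr 3.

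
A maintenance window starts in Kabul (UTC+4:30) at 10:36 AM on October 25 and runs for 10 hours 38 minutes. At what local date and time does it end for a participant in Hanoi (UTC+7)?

11:44 PM on Oct 25

Convert start to UTC: 10:36 AM − 4:30 = 6:06 AM UTC on Oct 25.
Add 10 hours and 38 minutes duration → 4:44 PM UTC.
Hanoi is UTC+7:00, so local end time = 4:44 PM + 7:00 = 11:44 PM on Oct 25.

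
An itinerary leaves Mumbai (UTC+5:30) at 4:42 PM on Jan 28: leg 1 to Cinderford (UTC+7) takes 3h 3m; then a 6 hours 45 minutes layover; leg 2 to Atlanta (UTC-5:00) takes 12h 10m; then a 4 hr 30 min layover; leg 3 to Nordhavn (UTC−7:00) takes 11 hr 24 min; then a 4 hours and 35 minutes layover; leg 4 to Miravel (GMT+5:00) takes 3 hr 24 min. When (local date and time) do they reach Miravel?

Convert departure to UTC: 4:42 PM − 5:30 = 11:12 AM UTC on Jan 28.
Add 3 hours 3 minutes leg 1 → 2:15 PM UTC.
Add 6 hours and 45 minutes layover in Cinderford → 9:00 PM UTC.
Add 12 hours and 10 minutes leg 2 → 9:10 AM UTC (Jan 29).
Add 4 hours 30 minutes layover in Atlanta → 1:40 PM UTC.
Add 11 hours 24 minutes leg 3 → 1:04 AM UTC (Jan 30).
Add 4 hours and 35 minutes layover in Nordhavn → 5:39 AM UTC.
Add 3 hours 24 minutes leg 4 → 9:03 AM UTC.
Miravel is UTC+5:00, so local arrival = 9:03 AM + 5:00 = 2:03 PM on Jan 30.

2:03 PM on Jan 30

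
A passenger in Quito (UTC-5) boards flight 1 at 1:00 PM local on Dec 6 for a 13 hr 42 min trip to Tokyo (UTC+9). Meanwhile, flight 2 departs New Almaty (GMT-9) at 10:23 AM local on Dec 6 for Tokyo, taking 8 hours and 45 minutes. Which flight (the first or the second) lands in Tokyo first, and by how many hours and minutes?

the second, by 3 hours 34 minutes

Flight 1 in UTC: 1:00 PM + 5:00 = 6:00 PM on Dec 6.
+13 hours and 42 minutes → arrive 7:42 AM UTC on Dec 7.
Flight 2 in UTC: 10:23 AM + 9:00 = 7:23 PM on Dec 6.
+8 hours and 45 minutes → arrive 4:08 AM UTC on Dec 7.
Flight 2 lands earlier by 3 hours 34 minutes.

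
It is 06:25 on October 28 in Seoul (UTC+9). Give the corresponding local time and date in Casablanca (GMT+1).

22:25 on October 27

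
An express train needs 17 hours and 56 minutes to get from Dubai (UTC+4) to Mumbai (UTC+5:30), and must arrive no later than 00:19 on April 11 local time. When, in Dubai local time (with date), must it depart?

04:53 on April 10

Target arrival in UTC: 00:19 − 5:30 = 18:49 on Apr 10.
Subtract 17 hours 56 minutes → departure 00:53 UTC on Apr 10.
Dubai is UTC+4:00: 00:53 + 4:00 = 04:53 on Apr 10.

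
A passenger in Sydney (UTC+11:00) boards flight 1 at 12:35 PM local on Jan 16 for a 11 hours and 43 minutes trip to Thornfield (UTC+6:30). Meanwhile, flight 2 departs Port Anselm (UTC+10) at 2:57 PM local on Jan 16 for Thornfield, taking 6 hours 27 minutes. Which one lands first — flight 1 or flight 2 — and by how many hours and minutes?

the second, by 1 hour 54 minutes

Flight 1 in UTC: 12:35 PM − 11:00 = 1:35 AM on Jan 16.
+11 hours 43 minutes → arrive 1:18 PM UTC on Jan 16.
Flight 2 in UTC: 2:57 PM − 10:00 = 4:57 AM on Jan 16.
+6 hours and 27 minutes → arrive 11:24 AM UTC on Jan 16.
Flight 2 lands earlier by 1 hour 54 minutes.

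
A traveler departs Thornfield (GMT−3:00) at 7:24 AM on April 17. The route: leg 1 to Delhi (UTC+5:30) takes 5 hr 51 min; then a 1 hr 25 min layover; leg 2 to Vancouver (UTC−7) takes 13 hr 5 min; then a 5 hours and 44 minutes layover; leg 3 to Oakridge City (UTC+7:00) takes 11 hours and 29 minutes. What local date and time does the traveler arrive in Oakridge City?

6:58 AM on Apr 19

Convert departure to UTC: 7:24 AM + 3:00 = 10:24 AM UTC on Apr 17.
Add 5 hours 51 minutes leg 1 → 4:15 PM UTC.
Add 1 hour 25 minutes layover in Delhi → 5:40 PM UTC.
Add 13 hours and 5 minutes leg 2 → 6:45 AM UTC (Apr 18).
Add 5 hours 44 minutes layover in Vancouver → 12:29 PM UTC.
Add 11 hours 29 minutes leg 3 → 11:58 PM UTC.
Oakridge City is UTC+7:00, so local arrival = 11:58 PM + 7:00 = 6:58 AM on Apr 19.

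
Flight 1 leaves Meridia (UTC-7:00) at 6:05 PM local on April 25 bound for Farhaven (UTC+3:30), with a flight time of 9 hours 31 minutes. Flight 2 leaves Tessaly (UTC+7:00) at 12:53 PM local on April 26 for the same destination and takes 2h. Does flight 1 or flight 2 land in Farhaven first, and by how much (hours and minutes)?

Flight 1 in UTC: 6:05 PM + 7:00 = 1:05 AM on Apr 26.
+9 hours 31 minutes → arrive 10:36 AM UTC on Apr 26.
Flight 2 in UTC: 12:53 PM − 7:00 = 5:53 AM on Apr 26.
+2 hours → arrive 7:53 AM UTC on Apr 26.
Flight 2 lands earlier by 2 hours 43 minutes.

the second, by 2 hours 43 minutes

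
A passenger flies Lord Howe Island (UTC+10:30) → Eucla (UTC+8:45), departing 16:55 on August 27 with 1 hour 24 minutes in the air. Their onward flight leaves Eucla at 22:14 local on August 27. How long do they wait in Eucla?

5 hours 40 minutes

Convert departure to UTC: 16:55 − 10:30 = 06:25 UTC on Aug 27.
Add 1 hour and 24 minutes flight time → 07:49 UTC.
Eucla is UTC+8:45, so local arrival = 07:49 + 8:45 = 16:34 on Aug 27.
Layover = 22:14 − 16:34 = 5 hours 40 minutes.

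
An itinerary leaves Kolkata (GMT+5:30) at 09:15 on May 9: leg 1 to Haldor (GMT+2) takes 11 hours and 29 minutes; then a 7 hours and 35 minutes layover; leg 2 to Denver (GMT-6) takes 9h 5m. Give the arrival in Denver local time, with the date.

01:54 on May 10

Convert departure to UTC: 09:15 − 5:30 = 03:45 UTC on May 9.
Add 11 hours and 29 minutes leg 1 → 15:14 UTC.
Add 7 hours and 35 minutes layover in Haldor → 22:49 UTC.
Add 9 hours and 5 minutes leg 2 → 07:54 UTC (May 10).
Denver is UTC−6:00, so local arrival = 07:54 − 6:00 = 01:54 on May 10.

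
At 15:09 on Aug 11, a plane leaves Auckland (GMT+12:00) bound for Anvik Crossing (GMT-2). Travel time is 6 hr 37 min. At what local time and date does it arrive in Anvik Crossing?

07:46 on August 11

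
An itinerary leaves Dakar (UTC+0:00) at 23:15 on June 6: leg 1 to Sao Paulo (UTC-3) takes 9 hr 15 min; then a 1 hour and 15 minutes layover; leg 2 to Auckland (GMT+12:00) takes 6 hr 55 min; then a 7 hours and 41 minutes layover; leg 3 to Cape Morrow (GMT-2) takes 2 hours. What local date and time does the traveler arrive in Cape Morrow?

Dakar is at UTC+0, so departure is already 23:15 UTC on Jun 6.
Add 9 hours and 15 minutes leg 1 → 08:30 UTC (Jun 7).
Add 1 hour 15 minutes layover in Sao Paulo → 09:45 UTC.
Add 6 hours and 55 minutes leg 2 → 16:40 UTC.
Add 7 hours and 41 minutes layover in Auckland → 00:21 UTC (Jun 8).
Add 2 hours leg 3 → 02:21 UTC.
Cape Morrow is UTC−2:00, so local arrival = 02:21 − 2:00 = 00:21 on Jun 8.

00:21 on June 8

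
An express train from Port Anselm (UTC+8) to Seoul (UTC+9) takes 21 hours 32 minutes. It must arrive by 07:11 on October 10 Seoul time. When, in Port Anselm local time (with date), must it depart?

Target arrival in UTC: 07:11 − 9:00 = 22:11 on Oct 9.
Subtract 21 hours 32 minutes → departure 00:39 UTC on Oct 9.
Port Anselm is UTC+8:00: 00:39 + 8:00 = 08:39 on Oct 9.

08:39 on Oct 9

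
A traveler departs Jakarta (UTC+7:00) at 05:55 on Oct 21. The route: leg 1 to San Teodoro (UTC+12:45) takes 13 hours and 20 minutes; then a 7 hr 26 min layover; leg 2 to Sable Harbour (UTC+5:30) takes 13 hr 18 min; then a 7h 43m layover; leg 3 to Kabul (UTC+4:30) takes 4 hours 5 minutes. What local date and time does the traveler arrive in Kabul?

01:17 on October 23

Convert departure to UTC: 05:55 − 7:00 = 22:55 UTC on Oct 20.
Add 13 hours and 20 minutes leg 1 → 12:15 UTC (Oct 21).
Add 7 hours 26 minutes layover in San Teodoro → 19:41 UTC.
Add 13 hours 18 minutes leg 2 → 08:59 UTC (Oct 22).
Add 7 hours 43 minutes layover in Sable Harbour → 16:42 UTC.
Add 4 hours 5 minutes leg 3 → 20:47 UTC.
Kabul is UTC+4:30, so local arrival = 20:47 + 4:30 = 01:17 on Oct 23.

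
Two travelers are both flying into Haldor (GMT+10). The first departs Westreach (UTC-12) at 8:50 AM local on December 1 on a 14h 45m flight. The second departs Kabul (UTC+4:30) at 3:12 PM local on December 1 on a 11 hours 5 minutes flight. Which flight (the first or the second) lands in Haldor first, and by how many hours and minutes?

the second, by 13 hours 48 minutes

Flight 1 in UTC: 8:50 AM + 12:00 = 8:50 PM on Dec 1.
+14 hours and 45 minutes → arrive 11:35 AM UTC on Dec 2.
Flight 2 in UTC: 3:12 PM − 4:30 = 10:42 AM on Dec 1.
+11 hours and 5 minutes → arrive 9:47 PM UTC on Dec 1.
Flight 2 lands earlier by 13 hours 48 minutes.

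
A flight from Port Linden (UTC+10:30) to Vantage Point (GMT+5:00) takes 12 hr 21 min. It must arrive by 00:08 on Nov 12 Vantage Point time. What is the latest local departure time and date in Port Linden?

Target arrival in UTC: 00:08 − 5:00 = 19:08 on Nov 11.
Subtract 12 hours and 21 minutes → departure 06:47 UTC on Nov 11.
Port Linden is UTC+10:30: 06:47 + 10:30 = 17:17 on Nov 11.

17:17 on November 11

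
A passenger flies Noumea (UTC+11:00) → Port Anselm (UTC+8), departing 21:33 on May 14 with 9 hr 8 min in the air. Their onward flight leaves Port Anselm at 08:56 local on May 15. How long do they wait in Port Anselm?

Convert departure to UTC: 21:33 − 11:00 = 10:33 UTC on May 14.
Add 9 hours 8 minutes flight time → 19:41 UTC.
Port Anselm is UTC+8:00, so local arrival = 19:41 + 8:00 = 03:41 on May 15.
Layover = 08:56 − 03:41 = 5 hours 15 minutes.

5 hours 15 minutes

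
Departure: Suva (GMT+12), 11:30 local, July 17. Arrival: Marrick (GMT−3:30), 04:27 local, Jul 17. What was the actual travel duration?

8 hours 27 minutes

Marrick is 15:30 behind Suva.
Clock-face elapsed time (ignoring zones) is −7 hours 3 minutes.
Actual elapsed = −7 hours 3 minutes + 15:30 = 8 hours 27 minutes.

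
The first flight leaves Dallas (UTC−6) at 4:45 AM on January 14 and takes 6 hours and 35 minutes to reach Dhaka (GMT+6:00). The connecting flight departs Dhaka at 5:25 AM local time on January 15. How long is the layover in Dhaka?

6 hours 5 minutes

Convert departure to UTC: 4:45 AM + 6:00 = 10:45 AM UTC on Jan 14.
Add 6 hours 35 minutes flight time → 5:20 PM UTC.
Dhaka is UTC+6:00, so local arrival = 5:20 PM + 6:00 = 11:20 PM on Jan 14.
Layover = 5:25 AM − 11:20 PM (+1 day) = 6 hours 5 minutes.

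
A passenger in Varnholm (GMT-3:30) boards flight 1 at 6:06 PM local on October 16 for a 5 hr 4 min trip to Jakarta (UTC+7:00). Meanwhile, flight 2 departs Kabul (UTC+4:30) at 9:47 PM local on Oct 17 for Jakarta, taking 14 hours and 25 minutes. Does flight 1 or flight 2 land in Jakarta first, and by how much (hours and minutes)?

the first, by 29 hours 2 minutes

Flight 1 in UTC: 6:06 PM + 3:30 = 9:36 PM on Oct 16.
+5 hours 4 minutes → arrive 2:40 AM UTC on Oct 17.
Flight 2 in UTC: 9:47 PM − 4:30 = 5:17 PM on Oct 17.
+14 hours and 25 minutes → arrive 7:42 AM UTC on Oct 18.
Flight 1 lands earlier by 29 hours 2 minutes.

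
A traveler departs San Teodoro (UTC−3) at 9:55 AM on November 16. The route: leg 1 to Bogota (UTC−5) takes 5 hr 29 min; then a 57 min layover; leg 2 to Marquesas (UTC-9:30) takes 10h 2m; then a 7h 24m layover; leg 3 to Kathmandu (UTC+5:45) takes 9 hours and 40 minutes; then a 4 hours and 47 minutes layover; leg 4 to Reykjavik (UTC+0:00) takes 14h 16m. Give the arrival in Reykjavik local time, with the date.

Convert departure to UTC: 9:55 AM + 3:00 = 12:55 PM UTC on Nov 16.
Add 5 hours 29 minutes leg 1 → 6:24 PM UTC.
Add 57 minutes layover in Bogota → 7:21 PM UTC.
Add 10 hours and 2 minutes leg 2 → 5:23 AM UTC (Nov 17).
Add 7 hours and 24 minutes layover in Marquesas → 12:47 PM UTC.
Add 9 hours and 40 minutes leg 3 → 10:27 PM UTC.
Add 4 hours and 47 minutes layover in Kathmandu → 3:14 AM UTC (Nov 18).
Add 14 hours and 16 minutes leg 4 → 5:30 PM UTC.
Reykjavik is UTC+0, so local arrival is the same: 5:30 PM on Nov 18.

5:30 PM on Nov 18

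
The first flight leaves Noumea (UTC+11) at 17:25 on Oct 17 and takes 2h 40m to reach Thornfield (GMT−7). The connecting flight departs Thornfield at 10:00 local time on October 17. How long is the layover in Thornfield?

7 hours 55 minutes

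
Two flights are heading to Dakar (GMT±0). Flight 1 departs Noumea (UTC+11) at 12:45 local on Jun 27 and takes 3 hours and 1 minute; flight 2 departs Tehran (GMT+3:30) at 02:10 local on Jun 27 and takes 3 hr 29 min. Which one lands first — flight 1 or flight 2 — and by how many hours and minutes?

the second, by 2 hours 37 minutes

Flight 1 in UTC: 12:45 − 11:00 = 01:45 on Jun 27.
+3 hours 1 minute → arrive 04:46 UTC on Jun 27.
Flight 2 in UTC: 02:10 − 3:30 = 22:40 on Jun 26.
+3 hours 29 minutes → arrive 02:09 UTC on Jun 27.
Flight 2 lands earlier by 2 hours 37 minutes.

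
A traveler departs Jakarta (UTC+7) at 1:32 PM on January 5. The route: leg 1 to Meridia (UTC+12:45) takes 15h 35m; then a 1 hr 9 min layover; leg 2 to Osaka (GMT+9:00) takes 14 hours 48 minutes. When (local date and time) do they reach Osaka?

Convert departure to UTC: 1:32 PM − 7:00 = 6:32 AM UTC on Jan 5.
Add 15 hours and 35 minutes leg 1 → 10:07 PM UTC.
Add 1 hour 9 minutes layover in Meridia → 11:16 PM UTC.
Add 14 hours 48 minutes leg 2 → 2:04 PM UTC (Jan 6).
Osaka is UTC+9:00, so local arrival = 2:04 PM + 9:00 = 11:04 PM on Jan 6.

11:04 PM on January 6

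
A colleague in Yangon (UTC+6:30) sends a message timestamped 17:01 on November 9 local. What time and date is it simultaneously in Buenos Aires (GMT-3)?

07:31 on November 9

Buenos Aires is 9:30 behind Yangon.
Shift by the zone difference: 17:01 − 9:30 = 07:31 on Nov 9 in Buenos Aires.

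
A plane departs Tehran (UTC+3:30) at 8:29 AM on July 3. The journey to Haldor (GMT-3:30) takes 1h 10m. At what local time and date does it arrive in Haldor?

Haldor is 7:00 behind Tehran.
After 1 hour and 10 minutes it is 9:39 AM in Tehran.
Shift by the zone difference: 9:39 AM − 7:00 = 2:39 AM on Jul 3 in Haldor.

2:39 AM on Jul 3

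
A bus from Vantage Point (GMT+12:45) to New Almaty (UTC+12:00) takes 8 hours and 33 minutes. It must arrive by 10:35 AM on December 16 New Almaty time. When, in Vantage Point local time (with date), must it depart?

2:47 AM on Dec 16

Target arrival in UTC: 10:35 AM − 12:00 = 10:35 PM on Dec 15.
Subtract 8 hours and 33 minutes → departure 2:02 PM UTC on Dec 15.
Vantage Point is UTC+12:45: 2:02 PM + 12:45 = 2:47 AM on Dec 16.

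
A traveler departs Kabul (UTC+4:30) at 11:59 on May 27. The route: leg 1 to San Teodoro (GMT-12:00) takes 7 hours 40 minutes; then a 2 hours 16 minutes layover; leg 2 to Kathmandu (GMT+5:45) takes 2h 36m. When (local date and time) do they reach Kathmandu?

Convert departure to UTC: 11:59 − 4:30 = 07:29 UTC on May 27.
Add 7 hours 40 minutes leg 1 → 15:09 UTC.
Add 2 hours 16 minutes layover in San Teodoro → 17:25 UTC.
Add 2 hours and 36 minutes leg 2 → 20:01 UTC.
Kathmandu is UTC+5:45, so local arrival = 20:01 + 5:45 = 01:46 on May 28.

01:46 on May 28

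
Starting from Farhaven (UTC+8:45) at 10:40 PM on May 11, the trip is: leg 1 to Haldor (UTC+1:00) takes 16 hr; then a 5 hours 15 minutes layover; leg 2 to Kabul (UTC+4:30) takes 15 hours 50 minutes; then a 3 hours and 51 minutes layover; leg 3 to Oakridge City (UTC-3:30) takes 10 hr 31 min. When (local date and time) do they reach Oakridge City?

Convert departure to UTC: 10:40 PM − 8:45 = 1:55 PM UTC on May 11.
Add 16 hours leg 1 → 5:55 AM UTC (May 12).
Add 5 hours and 15 minutes layover in Haldor → 11:10 AM UTC.
Add 15 hours 50 minutes leg 2 → 3:00 AM UTC (May 13).
Add 3 hours 51 minutes layover in Kabul → 6:51 AM UTC.
Add 10 hours 31 minutes leg 3 → 5:22 PM UTC.
Oakridge City is UTC−3:30, so local arrival = 5:22 PM − 3:30 = 1:52 PM on May 13.

1:52 PM on May 13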